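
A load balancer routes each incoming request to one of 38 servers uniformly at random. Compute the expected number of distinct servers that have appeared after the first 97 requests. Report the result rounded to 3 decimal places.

For each server, P(seen in 97 requests) = 1 - (37/38)^97 = 0.9247.
By linearity of expectation, E[distinct seen] = 38·(1 - (37/38)^97) = 35.1402.

35.140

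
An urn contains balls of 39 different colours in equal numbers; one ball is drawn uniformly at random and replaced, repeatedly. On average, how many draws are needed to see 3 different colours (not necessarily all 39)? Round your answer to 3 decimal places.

3.080

With k distinct colours already seen, the next new one arrives after an expected 39/(39-k) draws.
Sum over k = 0,...,2: E = 39/39 + 39/38 + 39/37 = 3.0804.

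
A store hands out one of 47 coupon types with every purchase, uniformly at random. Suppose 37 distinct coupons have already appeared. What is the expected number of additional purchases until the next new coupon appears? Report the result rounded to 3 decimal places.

4.700

The number of purchases until the next new coupon is geometric with success probability 10/47, so its mean is 47/10.
E = 47/10 = 4.7000.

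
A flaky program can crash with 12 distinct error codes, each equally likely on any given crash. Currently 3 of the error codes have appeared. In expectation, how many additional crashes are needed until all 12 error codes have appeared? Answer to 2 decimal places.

With k distinct error codes already seen, the next new one takes an expected 12/(12-k) crashes.
Sum over k = 3,...,11: E = 12/9 + 12/8 + 12/7 + ... + 12/2 + 12/1 = 33.948.

33.95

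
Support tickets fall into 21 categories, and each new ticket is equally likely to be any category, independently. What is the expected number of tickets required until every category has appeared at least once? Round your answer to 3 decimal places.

76.553

After k distinct categories have appeared, the next ticket gives a new one with probability (21-k)/21, so the expected wait for the (k+1)-th is 21/(21-k).
E[T] = 21/21 + 21/20 + 21/19 + ... + 21/2 + 21/1 = 21·H_{21}.
H_{21} = 3.6454, so E[T] = 76.5525.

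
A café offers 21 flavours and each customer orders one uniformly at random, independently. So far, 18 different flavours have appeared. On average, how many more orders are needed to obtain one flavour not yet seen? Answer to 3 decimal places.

Each order yields a new flavour with probability (21-18)/21 = 3/21, so the wait is geometric with mean 21/3.
E = 21/3 = 7.0000.

7.000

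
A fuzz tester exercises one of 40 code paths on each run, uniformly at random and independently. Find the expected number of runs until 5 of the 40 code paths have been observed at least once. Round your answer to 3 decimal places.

5.270

With k distinct code paths already seen, the next new one arrives after an expected 40/(40-k) runs.
Sum over k = 0,...,4: E = 40/40 + 40/39 + 40/38 + 40/37 + 40/36 = 5.2705.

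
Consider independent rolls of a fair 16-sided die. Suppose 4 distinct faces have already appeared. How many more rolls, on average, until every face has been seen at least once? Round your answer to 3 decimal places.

The wait to go from k to k+1 distinct faces is geometric with mean 16/(16-k).
Sum over k = 4,...,15: E = 16/12 + 16/11 + 16/10 + ... + 16/2 + 16/1 = 49.6514.

49.651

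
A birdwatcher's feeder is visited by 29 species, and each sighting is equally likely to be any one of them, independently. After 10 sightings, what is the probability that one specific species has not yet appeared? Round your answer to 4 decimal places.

0.7040

On each sighting the fixed species fails to appear with probability 28/29.
P(still missing after 10) = (28/29)^10 = 0.70404.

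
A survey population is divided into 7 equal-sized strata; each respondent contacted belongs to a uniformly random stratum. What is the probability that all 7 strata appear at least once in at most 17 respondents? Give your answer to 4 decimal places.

0.5570

Let A_i be the event that stratum i is missing after 17 respondents. By inclusion–exclusion on the A_i,
P(all seen) = Σ_{j=0}^{7} (-1)^j C(7,j)((7-j)/7)^17
= 1.00000 - 0.50933 + 0.06887 - 0.00258 + 0.00002 - 0.00000 + 0.00000 - 0.00000
= 0.55697.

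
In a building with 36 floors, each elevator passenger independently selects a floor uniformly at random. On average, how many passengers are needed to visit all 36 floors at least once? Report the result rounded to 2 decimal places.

150.28

The wait to go from k to k+1 distinct floors is geometric with mean 36/(36-k).
E[T] = 36/36 + 36/35 + 36/34 + ... + 36/2 + 36/1 = 36·H_{36}.
H_{36} = 4.175, so E[T] = 150.284.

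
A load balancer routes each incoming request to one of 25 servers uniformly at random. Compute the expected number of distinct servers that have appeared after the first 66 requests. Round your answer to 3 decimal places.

23.310

For each server, P(seen in 66 requests) = 1 - (24/25)^66 = 0.9324.
By linearity of expectation, E[distinct seen] = 25·(1 - (24/25)^66) = 23.3102.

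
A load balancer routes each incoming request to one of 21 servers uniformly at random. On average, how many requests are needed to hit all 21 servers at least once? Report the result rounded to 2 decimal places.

The wait to go from k to k+1 distinct servers is geometric with mean 21/(21-k).
E[T] = 21/21 + 21/20 + 21/19 + ... + 21/2 + 21/1 = 21·H_{21}.
H_{21} = 3.645, so E[T] = 76.553.

76.55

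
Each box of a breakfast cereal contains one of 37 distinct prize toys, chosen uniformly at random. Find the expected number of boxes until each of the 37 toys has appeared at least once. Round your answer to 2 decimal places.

155.46

Split into phases: going from k distinct to k+1 distinct takes on average 37/(37-k) boxes.
E[T] = 37/37 + 37/36 + 37/35 + ... + 37/2 + 37/1 = 37·H_{37}.
H_{37} = 4.202, so E[T] = 155.459.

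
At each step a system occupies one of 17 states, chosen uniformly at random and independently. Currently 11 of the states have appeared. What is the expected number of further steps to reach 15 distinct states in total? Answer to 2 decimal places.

The wait to go from k to k+1 distinct states is geometric with mean 17/(17-k).
Sum over k = 11,...,14: E = 17/6 + 17/5 + 17/4 + 17/3 = 16.150.

16.15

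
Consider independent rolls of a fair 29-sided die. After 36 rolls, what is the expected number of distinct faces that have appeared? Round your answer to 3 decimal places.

For each face, P(seen in 36 rolls) = 1 - (28/29)^36 = 0.7173.
By linearity of expectation, E[distinct seen] = 29·(1 - (28/29)^36) = 20.8010.

20.801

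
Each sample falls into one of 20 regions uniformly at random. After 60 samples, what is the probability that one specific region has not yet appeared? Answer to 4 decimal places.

0.0461

On each sample the fixed region fails to appear with probability 19/20.
P(still missing after 60) = (19/20)^60 = 0.04607.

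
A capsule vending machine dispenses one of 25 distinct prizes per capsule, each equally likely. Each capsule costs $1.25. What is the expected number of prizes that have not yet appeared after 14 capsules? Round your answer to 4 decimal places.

14.1168

For each prize, P(unseen after 14) = (24/25)^14 = 0.56467.
By linearity of expectation, E[unseen] = 25·(24/25)^14 = 14.11683.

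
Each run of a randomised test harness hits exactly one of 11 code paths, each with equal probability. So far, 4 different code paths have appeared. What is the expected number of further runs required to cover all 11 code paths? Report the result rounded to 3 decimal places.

From k distinct to k+1 distinct takes on average 11/(11-k) runs.
Sum over k = 4,...,10: E = 11/7 + 11/6 + 11/5 + ... + 11/2 + 11/1 = 28.5214.

28.521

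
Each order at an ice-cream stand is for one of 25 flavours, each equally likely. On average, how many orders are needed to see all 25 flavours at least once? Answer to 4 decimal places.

The wait to go from k to k+1 distinct flavours is geometric with mean 25/(25-k).
E[T] = 25/25 + 25/24 + 25/23 + ... + 25/2 + 25/1 = 25·H_{25}.
H_{25} = 3.81596, so E[T] = 95.39895.

95.3990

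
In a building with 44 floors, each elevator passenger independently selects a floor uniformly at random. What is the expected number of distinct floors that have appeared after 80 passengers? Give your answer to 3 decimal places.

37.006

For each floor, P(seen in 80 passengers) = 1 - (43/44)^80 = 0.8410.
By linearity of expectation, E[distinct seen] = 44·(1 - (43/44)^80) = 37.0062.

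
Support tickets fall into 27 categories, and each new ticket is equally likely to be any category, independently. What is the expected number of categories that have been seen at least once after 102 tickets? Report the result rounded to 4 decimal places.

For each category, P(seen in 102 tickets) = 1 - (26/27)^102 = 0.97871.
By linearity of expectation, E[distinct seen] = 27·(1 - (26/27)^102) = 26.42517.

26.4252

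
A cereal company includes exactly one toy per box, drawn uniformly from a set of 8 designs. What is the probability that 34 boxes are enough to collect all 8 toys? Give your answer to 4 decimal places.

0.9162

Let A_i be the event that toy i is missing after 34 boxes. By inclusion–exclusion on the A_i,
P(all seen) = Σ_{j=0}^{8} (-1)^j C(8,j)((8-j)/8)^34
= 1.00000 - 0.08538 + 0.00158 - 0.00001 + 0.00000 - 0.00000 + 0.00000 - 0.00000 + 0.00000
= 0.91619.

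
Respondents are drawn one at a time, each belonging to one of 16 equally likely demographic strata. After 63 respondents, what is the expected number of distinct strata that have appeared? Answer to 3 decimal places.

For each stratum, P(seen in 63 respondents) = 1 - (15/16)^63 = 0.9829.
By linearity of expectation, E[distinct seen] = 16·(1 - (15/16)^63) = 15.7256.

15.726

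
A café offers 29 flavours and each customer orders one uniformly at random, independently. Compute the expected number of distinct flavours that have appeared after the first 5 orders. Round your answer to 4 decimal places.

4.6669

For each flavour, P(seen in 5 orders) = 1 - (28/29)^5 = 0.16093.
By linearity of expectation, E[distinct seen] = 29·(1 - (28/29)^5) = 4.66686.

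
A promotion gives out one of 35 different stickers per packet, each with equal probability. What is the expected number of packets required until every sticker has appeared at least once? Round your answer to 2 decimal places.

145.14

The wait to go from k to k+1 distinct stickers is geometric with mean 35/(35-k).
E[T] = 35/35 + 35/34 + 35/33 + ... + 35/2 + 35/1 = 35·H_{35}.
H_{35} = 4.147, so E[T] = 145.137.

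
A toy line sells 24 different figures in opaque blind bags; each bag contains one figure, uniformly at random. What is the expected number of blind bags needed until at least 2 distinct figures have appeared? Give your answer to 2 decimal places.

Going from k to k+1 distinct takes a geometric number of blind bags with mean 24/(24-k).
Sum over k = 0,...,1: E = 24/24 + 24/23 = 2.043.

2.04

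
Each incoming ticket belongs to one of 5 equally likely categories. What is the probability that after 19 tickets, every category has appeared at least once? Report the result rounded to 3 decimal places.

Let A_i be the event that category i is missing after 19 tickets. By inclusion–exclusion on the A_i,
P(all seen) = Σ_{j=0}^{5} (-1)^j C(5,j)((5-j)/5)^19
= 1.0000 - 0.0721 + 0.0006 - 0.0000 + 0.0000 - 0.0000
= 0.9286.

0.929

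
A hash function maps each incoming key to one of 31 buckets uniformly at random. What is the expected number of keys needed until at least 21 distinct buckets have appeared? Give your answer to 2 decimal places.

With k distinct buckets already seen, the next new one arrives after an expected 31/(31-k) keys.
Sum over k = 0,...,20: E = 31/31 + 31/30 + 31/29 + ... + 31/12 + 31/11 = 34.047.

34.05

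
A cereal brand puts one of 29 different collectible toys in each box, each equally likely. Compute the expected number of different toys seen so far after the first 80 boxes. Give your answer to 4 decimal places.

For each toy, P(seen in 80 boxes) = 1 - (28/29)^80 = 0.93963.
By linearity of expectation, E[distinct seen] = 29·(1 - (28/29)^80) = 27.24934.

27.2493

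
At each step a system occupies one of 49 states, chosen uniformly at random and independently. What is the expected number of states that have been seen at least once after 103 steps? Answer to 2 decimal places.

43.14

For each state, P(seen in 103 steps) = 1 - (48/49)^103 = 0.880.
By linearity of expectation, E[distinct seen] = 49·(1 - (48/49)^103) = 43.141.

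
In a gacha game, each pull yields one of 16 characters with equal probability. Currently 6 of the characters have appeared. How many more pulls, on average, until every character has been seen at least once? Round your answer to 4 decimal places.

From k distinct to k+1 distinct takes on average 16/(16-k) pulls.
Sum over k = 6,...,15: E = 16/10 + 16/9 + 16/8 + ... + 16/2 + 16/1 = 46.86349.

46.8635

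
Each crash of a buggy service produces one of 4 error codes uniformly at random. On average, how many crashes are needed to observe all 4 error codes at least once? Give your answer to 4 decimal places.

8.3333

After k distinct error codes have appeared, the next crash gives a new one with probability (4-k)/4, so the expected wait for the (k+1)-th is 4/(4-k).
E[T] = 4/4 + 4/3 + 4/2 + 4/1 = 4·H_{4}.
H_{4} = 2.08333, so E[T] = 8.33333.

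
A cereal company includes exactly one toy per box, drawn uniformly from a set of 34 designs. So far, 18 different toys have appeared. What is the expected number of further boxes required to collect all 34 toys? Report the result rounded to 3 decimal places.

From k distinct to k+1 distinct takes on average 34/(34-k) boxes.
Sum over k = 18,...,33: E = 34/16 + 34/15 + 34/14 + ... + 34/2 + 34/1 = 114.9448.

114.945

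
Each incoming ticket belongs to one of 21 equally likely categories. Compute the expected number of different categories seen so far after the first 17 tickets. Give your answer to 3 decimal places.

11.838

For each category, P(seen in 17 tickets) = 1 - (20/21)^17 = 0.5637.
By linearity of expectation, E[distinct seen] = 21·(1 - (20/21)^17) = 11.8378.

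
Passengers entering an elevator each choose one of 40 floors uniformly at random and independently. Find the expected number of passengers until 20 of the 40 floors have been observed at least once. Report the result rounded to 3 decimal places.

27.232

With k distinct floors already seen, the next new one arrives after an expected 40/(40-k) passengers.
Sum over k = 0,...,19: E = 40/40 + 40/39 + 40/38 + ... + 40/22 + 40/21 = 27.2321.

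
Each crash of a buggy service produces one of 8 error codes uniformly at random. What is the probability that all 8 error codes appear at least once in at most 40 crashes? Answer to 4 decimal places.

0.9620

By inclusion–exclusion over which error codes are missing,
P(all seen) = Σ_{j=0}^{8} (-1)^j C(8,j)((8-j)/8)^40
= 1.00000 - 0.03832 + 0.00028 - 0.00000 + 0.00000 - 0.00000 + 0.00000 - 0.00000 + 0.00000
= 0.96196.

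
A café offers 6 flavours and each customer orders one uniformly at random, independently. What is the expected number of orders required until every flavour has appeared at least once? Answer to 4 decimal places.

14.7000

Split into phases: going from k distinct to k+1 distinct takes on average 6/(6-k) orders.
E[T] = 6/6 + 6/5 + 6/4 + 6/3 + 6/2 + 6/1 = 6·H_{6}.
H_{6} = 2.45000, so E[T] = 14.70000.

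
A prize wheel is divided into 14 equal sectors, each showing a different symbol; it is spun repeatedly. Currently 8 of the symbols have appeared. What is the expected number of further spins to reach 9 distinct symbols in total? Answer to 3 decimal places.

From k distinct to k+1 distinct takes on average 14/(14-k) spins.
Only the k = 8 term is needed: E = 14/6 = 2.3333.

2.333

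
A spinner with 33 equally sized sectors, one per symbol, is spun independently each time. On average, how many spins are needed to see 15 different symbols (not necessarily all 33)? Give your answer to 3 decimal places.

19.592

Going from k to k+1 distinct takes a geometric number of spins with mean 33/(33-k).
Sum over k = 0,...,14: E = 33/33 + 33/32 + 33/31 + ... + 33/20 + 33/19 = 19.5918.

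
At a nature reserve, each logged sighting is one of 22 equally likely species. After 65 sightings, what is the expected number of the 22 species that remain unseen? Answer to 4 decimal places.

For each species, P(unseen after 65) = (21/22)^65 = 0.04862.
By linearity of expectation, E[unseen] = 22·(21/22)^65 = 1.06955.

1.0696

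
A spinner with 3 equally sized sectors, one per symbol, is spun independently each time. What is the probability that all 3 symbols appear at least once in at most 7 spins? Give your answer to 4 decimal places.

0.8258

Let A_i be the event that symbol i is missing after 7 spins. By inclusion–exclusion on the A_i,
P(all seen) = Σ_{j=0}^{3} (-1)^j C(3,j)((3-j)/3)^7
= 1.00000 - 0.17558 + 0.00137 - 0.00000
= 0.82579.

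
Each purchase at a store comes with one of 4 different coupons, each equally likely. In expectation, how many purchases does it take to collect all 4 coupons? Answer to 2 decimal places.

The wait to go from k to k+1 distinct coupons is geometric with mean 4/(4-k).
E[T] = 4/4 + 4/3 + 4/2 + 4/1 = 4·H_{4}.
H_{4} = 2.083, so E[T] = 8.333.

8.33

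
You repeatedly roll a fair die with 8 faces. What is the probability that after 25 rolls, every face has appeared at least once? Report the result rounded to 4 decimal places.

0.7366

Let A_i be the event that face i is missing after 25 rolls. By inclusion–exclusion on the A_i,
P(all seen) = Σ_{j=0}^{8} (-1)^j C(8,j)((8-j)/8)^25
= 1.00000 - 0.28398 + 0.02107 - 0.00044 + 0.00000 - 0.00000 + 0.00000 - 0.00000 + 0.00000
= 0.73665.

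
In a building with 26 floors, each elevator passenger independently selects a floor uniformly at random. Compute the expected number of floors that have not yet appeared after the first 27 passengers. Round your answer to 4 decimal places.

For each floor, P(unseen after 27) = (25/26)^27 = 0.34682.
By linearity of expectation, E[unseen] = 26·(25/26)^27 = 9.01723.

9.0172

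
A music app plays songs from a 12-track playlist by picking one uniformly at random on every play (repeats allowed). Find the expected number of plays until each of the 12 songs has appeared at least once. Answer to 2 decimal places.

37.24

Split into phases: going from k distinct to k+1 distinct takes on average 12/(12-k) plays.
E[T] = 12/12 + 12/11 + 12/10 + ... + 12/2 + 12/1 = 12·H_{12}.
H_{12} = 3.103, so E[T] = 37.239.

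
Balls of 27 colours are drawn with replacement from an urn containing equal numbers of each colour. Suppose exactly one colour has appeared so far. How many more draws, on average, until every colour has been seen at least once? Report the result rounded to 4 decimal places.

With k distinct colours already seen, the next new one takes an expected 27/(27-k) draws.
Sum over k = 1,...,26: E = 27/26 + 27/25 + 27/24 + ... + 27/2 + 27/1 = 104.06933.

104.0693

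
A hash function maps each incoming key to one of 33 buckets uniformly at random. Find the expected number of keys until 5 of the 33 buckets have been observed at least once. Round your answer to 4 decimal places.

With k distinct buckets already seen, the next new one arrives after an expected 33/(33-k) keys.
Sum over k = 0,...,4: E = 33/33 + 33/32 + 33/31 + 33/30 + 33/29 = 5.33370.

5.3337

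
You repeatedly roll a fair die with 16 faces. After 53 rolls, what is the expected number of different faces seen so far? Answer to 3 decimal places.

For each face, P(seen in 53 rolls) = 1 - (15/16)^53 = 0.9673.
By linearity of expectation, E[distinct seen] = 16·(1 - (15/16)^53) = 15.4769.

15.477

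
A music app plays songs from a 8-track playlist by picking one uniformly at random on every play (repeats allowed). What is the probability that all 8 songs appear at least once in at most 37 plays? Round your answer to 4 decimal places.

By inclusion–exclusion over which songs are missing,
P(all seen) = Σ_{j=0}^{8} (-1)^j C(8,j)((8-j)/8)^37
= 1.00000 - 0.05720 + 0.00067 - 0.00000 + 0.00000 - 0.00000 + 0.00000 - 0.00000 + 0.00000
= 0.94347.

0.9435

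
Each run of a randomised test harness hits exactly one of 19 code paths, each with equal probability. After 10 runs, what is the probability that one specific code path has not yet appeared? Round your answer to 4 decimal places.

On each run the fixed code path fails to appear with probability 18/19.
P(still missing after 10) = (18/19)^10 = 0.58236.

0.5824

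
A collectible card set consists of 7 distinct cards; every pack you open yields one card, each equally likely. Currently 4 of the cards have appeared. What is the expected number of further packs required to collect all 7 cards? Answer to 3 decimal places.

From k distinct to k+1 distinct takes on average 7/(7-k) packs.
Sum over k = 4,...,6: E = 7/3 + 7/2 + 7/1 = 12.8333.

12.833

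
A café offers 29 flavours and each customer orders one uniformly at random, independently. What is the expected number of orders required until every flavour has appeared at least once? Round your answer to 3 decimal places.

114.888

After k distinct flavours have appeared, the next order gives a new one with probability (29-k)/29, so the expected wait for the (k+1)-th is 29/(29-k).
E[T] = 29/29 + 29/28 + 29/27 + ... + 29/2 + 29/1 = 29·H_{29}.
H_{29} = 3.9617, so E[T] = 114.8880.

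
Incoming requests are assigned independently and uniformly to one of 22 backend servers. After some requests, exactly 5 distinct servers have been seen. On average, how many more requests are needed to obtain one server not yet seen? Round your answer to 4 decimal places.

The number of requests until the next new server is geometric with success probability 17/22, so its mean is 22/17.
E = 22/17 = 1.29412.

1.2941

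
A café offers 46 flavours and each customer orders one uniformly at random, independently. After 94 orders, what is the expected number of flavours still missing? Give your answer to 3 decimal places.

5.828

For each flavour, P(unseen after 94) = (45/46)^94 = 0.1267.
By linearity of expectation, E[unseen] = 46·(45/46)^94 = 5.8277.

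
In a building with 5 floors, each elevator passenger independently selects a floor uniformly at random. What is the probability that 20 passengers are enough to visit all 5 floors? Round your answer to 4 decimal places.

0.9427

Let A_i be the event that floor i is missing after 20 passengers. By inclusion–exclusion on the A_i,
P(all seen) = Σ_{j=0}^{5} (-1)^j C(5,j)((5-j)/5)^20
= 1.00000 - 0.05765 + 0.00037 - 0.00000 + 0.00000 - 0.00000
= 0.94272.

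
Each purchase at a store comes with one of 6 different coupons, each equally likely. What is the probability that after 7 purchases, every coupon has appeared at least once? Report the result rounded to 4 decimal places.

0.0540

Let A_i be the event that coupon i is missing after 7 purchases. By inclusion–exclusion on the A_i,
P(all seen) = Σ_{j=0}^{6} (-1)^j C(6,j)((6-j)/6)^7
= 1.00000 - 1.67449 + 0.87791 - 0.15625 + 0.00686 - 0.00002 + 0.00000
= 0.05401.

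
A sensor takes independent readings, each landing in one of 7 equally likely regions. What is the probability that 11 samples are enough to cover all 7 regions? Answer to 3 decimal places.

0.163

Let A_i be the event that region i is missing after 11 samples. By inclusion–exclusion on the A_i,
P(all seen) = Σ_{j=0}^{7} (-1)^j C(7,j)((7-j)/7)^11
= 1.0000 - 1.2843 + 0.5186 - 0.0742 + 0.0031 - 0.0000 + 0.0000 - 0.0000
= 0.1631.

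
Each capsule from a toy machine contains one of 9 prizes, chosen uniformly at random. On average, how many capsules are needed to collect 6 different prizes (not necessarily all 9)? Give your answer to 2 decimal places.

Going from k to k+1 distinct takes a geometric number of capsules with mean 9/(9-k).
Sum over k = 0,...,5: E = 9/9 + 9/8 + 9/7 + 9/6 + 9/5 + 9/4 = 8.961.

8.96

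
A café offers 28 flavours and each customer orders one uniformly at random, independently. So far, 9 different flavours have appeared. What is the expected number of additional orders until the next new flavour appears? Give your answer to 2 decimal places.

1.47

The number of orders until the next new flavour is geometric with success probability 19/28, so its mean is 28/19.
E = 28/19 = 1.474.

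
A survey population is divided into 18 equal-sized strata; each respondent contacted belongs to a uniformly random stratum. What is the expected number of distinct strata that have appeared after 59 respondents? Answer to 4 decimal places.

17.3824

For each stratum, P(seen in 59 respondents) = 1 - (17/18)^59 = 0.96569.
By linearity of expectation, E[distinct seen] = 18·(1 - (17/18)^59) = 17.38244.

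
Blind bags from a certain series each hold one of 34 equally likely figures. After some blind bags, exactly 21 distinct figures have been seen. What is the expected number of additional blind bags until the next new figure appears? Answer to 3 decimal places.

2.615

The number of blind bags until the next new figure is geometric with success probability 13/34, so its mean is 34/13.
E = 34/13 = 2.6154.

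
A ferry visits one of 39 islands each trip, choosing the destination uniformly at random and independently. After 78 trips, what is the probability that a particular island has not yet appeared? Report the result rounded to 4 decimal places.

Each trip misses the fixed island with probability (39-1)/39 = 38/39, independently.
P(still missing after 78) = (38/39)^78 = 0.13185.

0.1319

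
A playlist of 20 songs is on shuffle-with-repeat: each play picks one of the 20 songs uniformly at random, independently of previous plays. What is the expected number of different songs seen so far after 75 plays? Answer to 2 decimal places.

19.57

For each song, P(seen in 75 plays) = 1 - (19/20)^75 = 0.979.
By linearity of expectation, E[distinct seen] = 20·(1 - (19/20)^75) = 19.573.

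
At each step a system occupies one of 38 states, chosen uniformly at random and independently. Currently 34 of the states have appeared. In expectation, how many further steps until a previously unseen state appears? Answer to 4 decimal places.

9.5000

Each step yields a new state with probability (38-34)/38 = 4/38, so the wait is geometric with mean 38/4.
E = 38/4 = 9.50000.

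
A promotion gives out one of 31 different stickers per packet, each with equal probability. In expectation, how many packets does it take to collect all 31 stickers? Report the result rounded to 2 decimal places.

The wait to go from k to k+1 distinct stickers is geometric with mean 31/(31-k).
E[T] = 31/31 + 31/30 + 31/29 + ... + 31/2 + 31/1 = 31·H_{31}.
H_{31} = 4.027, so E[T] = 124.845.

124.84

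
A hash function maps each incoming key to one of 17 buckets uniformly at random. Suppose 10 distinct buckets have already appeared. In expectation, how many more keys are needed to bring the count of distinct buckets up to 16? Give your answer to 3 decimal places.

27.079

From k distinct to k+1 distinct takes on average 17/(17-k) keys.
Sum over k = 10,...,15: E = 17/7 + 17/6 + 17/5 + 17/4 + 17/3 + 17/2 = 27.0786.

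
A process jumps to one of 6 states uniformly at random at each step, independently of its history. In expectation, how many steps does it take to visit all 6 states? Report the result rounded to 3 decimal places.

14.700

After k distinct states have appeared, the next step gives a new one with probability (6-k)/6, so the expected wait for the (k+1)-th is 6/(6-k).
E[T] = 6/6 + 6/5 + 6/4 + 6/3 + 6/2 + 6/1 = 6·H_{6}.
H_{6} = 2.4500, so E[T] = 14.7000.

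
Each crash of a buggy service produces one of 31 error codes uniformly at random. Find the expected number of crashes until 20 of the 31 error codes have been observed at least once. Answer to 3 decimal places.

With k distinct error codes already seen, the next new one arrives after an expected 31/(31-k) crashes.
Sum over k = 0,...,19: E = 31/31 + 31/30 + 31/29 + ... + 31/13 + 31/12 = 31.2284.

31.228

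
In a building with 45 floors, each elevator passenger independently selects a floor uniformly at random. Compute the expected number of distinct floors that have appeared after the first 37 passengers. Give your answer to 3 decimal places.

For each floor, P(seen in 37 passengers) = 1 - (44/45)^37 = 0.5646.
By linearity of expectation, E[distinct seen] = 45·(1 - (44/45)^37) = 25.4071.

25.407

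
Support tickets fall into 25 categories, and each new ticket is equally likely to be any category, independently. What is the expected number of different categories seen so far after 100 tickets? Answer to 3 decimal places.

24.578

For each category, P(seen in 100 tickets) = 1 - (24/25)^100 = 0.9831.
By linearity of expectation, E[distinct seen] = 25·(1 - (24/25)^100) = 24.5782.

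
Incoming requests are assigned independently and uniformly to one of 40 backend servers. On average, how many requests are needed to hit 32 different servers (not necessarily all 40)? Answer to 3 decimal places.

62.427

Going from k to k+1 distinct takes a geometric number of requests with mean 40/(40-k).
Sum over k = 0,...,31: E = 40/40 + 40/39 + 40/38 + ... + 40/10 + 40/9 = 62.4274.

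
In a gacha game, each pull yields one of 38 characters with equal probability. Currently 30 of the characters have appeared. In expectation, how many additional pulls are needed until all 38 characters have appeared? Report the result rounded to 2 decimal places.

103.28

From k distinct to k+1 distinct takes on average 38/(38-k) pulls.
Sum over k = 30,...,37: E = 38/8 + 38/7 + 38/6 + ... + 38/2 + 38/1 = 103.279.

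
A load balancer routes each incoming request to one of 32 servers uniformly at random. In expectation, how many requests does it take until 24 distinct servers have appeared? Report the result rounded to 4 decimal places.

With k distinct servers already seen, the next new one arrives after an expected 32/(32-k) requests.
Sum over k = 0,...,23: E = 32/32 + 32/31 + 32/30 + ... + 32/10 + 32/9 = 42.90042.

42.9004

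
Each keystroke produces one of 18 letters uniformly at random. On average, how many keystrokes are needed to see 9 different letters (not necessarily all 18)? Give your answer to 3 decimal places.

With k distinct letters already seen, the next new one arrives after an expected 18/(18-k) keystrokes.
Sum over k = 0,...,8: E = 18/18 + 18/17 + 18/16 + ... + 18/11 + 18/10 = 11.9905.

11.991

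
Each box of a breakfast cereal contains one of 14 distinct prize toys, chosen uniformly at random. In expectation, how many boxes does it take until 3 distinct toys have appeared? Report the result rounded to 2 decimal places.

Going from k to k+1 distinct takes a geometric number of boxes with mean 14/(14-k).
Sum over k = 0,...,2: E = 14/14 + 14/13 + 14/12 = 3.244.

3.24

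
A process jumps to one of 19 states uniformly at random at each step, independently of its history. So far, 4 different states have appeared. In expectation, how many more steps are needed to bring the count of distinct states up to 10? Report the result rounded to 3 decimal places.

The wait to go from k to k+1 distinct states is geometric with mean 19/(19-k).
Sum over k = 4,...,9: E = 19/15 + 19/14 + 19/13 + 19/12 + 19/11 + 19/10 = 9.2960.

9.296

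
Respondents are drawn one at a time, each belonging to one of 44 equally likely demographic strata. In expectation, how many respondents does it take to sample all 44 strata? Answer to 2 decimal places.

192.40

The wait to go from k to k+1 distinct strata is geometric with mean 44/(44-k).
E[T] = 44/44 + 44/43 + 44/42 + ... + 44/2 + 44/1 = 44·H_{44}.
H_{44} = 4.373, so E[T] = 192.400.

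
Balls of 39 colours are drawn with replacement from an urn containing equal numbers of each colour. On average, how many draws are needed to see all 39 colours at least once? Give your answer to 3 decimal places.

165.888

After k distinct colours have appeared, the next draw gives a new one with probability (39-k)/39, so the expected wait for the (k+1)-th is 39/(39-k).
E[T] = 39/39 + 39/38 + 39/37 + ... + 39/2 + 39/1 = 39·H_{39}.
H_{39} = 4.2535, so E[T] = 165.8882.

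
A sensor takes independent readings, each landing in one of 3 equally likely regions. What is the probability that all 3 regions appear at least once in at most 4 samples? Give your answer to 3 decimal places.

Let A_i be the event that region i is missing after 4 samples. By inclusion–exclusion on the A_i,
P(all seen) = Σ_{j=0}^{3} (-1)^j C(3,j)((3-j)/3)^4
= 1.0000 - 0.5926 + 0.0370 - 0.0000
= 0.4444.

0.444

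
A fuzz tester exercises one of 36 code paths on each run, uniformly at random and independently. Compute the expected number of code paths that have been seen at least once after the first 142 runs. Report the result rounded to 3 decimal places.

For each code path, P(seen in 142 runs) = 1 - (35/36)^142 = 0.9817.
By linearity of expectation, E[distinct seen] = 36·(1 - (35/36)^142) = 35.3408.

35.341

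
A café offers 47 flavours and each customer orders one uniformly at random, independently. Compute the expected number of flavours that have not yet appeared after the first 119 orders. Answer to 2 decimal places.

For each flavour, P(unseen after 119) = (46/47)^119 = 0.077.
By linearity of expectation, E[unseen] = 47·(46/47)^119 = 3.636.

3.64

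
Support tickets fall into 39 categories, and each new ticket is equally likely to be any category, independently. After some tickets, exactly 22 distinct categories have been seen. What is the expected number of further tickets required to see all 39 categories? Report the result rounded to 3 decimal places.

With k distinct categories already seen, the next new one takes an expected 39/(39-k) tickets.
Sum over k = 22,...,38: E = 39/17 + 39/16 + 39/15 + ... + 39/2 + 39/1 = 134.1425.

134.143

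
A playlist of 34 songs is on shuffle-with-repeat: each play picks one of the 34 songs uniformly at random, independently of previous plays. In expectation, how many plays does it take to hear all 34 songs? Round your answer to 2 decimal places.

Split into phases: going from k distinct to k+1 distinct takes on average 34/(34-k) plays.
E[T] = 34/34 + 34/33 + 34/32 + ... + 34/2 + 34/1 = 34·H_{34}.
H_{34} = 4.118, so E[T] = 140.019.

140.02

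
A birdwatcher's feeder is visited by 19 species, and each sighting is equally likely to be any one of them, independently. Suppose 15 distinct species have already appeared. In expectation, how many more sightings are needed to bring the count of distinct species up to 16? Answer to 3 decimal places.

4.750

With k distinct species already seen, the next new one takes an expected 19/(19-k) sightings.
Only the k = 15 term is needed: E = 19/4 = 4.7500.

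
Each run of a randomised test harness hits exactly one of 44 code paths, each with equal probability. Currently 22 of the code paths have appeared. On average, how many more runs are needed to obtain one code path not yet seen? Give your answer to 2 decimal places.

The number of runs until the next new code path is geometric with success probability 22/44, so its mean is 44/22.
E = 44/22 = 2.000.

2.00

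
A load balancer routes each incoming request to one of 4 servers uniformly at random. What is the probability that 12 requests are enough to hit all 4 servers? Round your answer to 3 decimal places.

0.875

By inclusion–exclusion over which servers are missing,
P(all seen) = Σ_{j=0}^{4} (-1)^j C(4,j)((4-j)/4)^12
= 1.0000 - 0.1267 + 0.0015 - 0.0000 + 0.0000
= 0.8748.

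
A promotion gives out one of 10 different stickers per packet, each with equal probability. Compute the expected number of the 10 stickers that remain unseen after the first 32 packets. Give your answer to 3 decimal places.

0.343

For each sticker, P(unseen after 32) = (9/10)^32 = 0.0343.
By linearity of expectation, E[unseen] = 10·(9/10)^32 = 0.3434.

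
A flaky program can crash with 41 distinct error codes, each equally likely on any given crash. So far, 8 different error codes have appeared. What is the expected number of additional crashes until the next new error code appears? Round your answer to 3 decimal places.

The number of crashes until the next new error code is geometric with success probability 33/41, so its mean is 41/33.
E = 41/33 = 1.2424.

1.242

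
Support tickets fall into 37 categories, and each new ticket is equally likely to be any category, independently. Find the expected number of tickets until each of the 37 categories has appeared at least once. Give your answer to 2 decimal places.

155.46

Split into phases: going from k distinct to k+1 distinct takes on average 37/(37-k) tickets.
E[T] = 37/37 + 37/36 + 37/35 + ... + 37/2 + 37/1 = 37·H_{37}.
H_{37} = 4.202, so E[T] = 155.459.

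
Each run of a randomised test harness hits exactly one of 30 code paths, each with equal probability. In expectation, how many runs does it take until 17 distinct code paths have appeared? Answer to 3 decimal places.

24.446

Going from k to k+1 distinct takes a geometric number of runs with mean 30/(30-k).
Sum over k = 0,...,16: E = 30/30 + 30/29 + 30/28 + ... + 30/15 + 30/14 = 24.4456.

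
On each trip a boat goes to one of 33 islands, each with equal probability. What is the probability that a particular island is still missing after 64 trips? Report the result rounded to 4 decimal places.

0.1395

On each trip the fixed island fails to appear with probability 32/33.
P(still missing after 64) = (32/33)^64 = 0.13954.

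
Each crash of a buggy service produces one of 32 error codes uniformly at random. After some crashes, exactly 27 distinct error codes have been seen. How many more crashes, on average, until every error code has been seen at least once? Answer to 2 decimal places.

73.07

The wait to go from k to k+1 distinct error codes is geometric with mean 32/(32-k).
Sum over k = 27,...,31: E = 32/5 + 32/4 + 32/3 + 32/2 + 32/1 = 73.067.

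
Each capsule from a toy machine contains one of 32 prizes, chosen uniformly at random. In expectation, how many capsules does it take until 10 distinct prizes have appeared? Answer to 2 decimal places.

With k distinct prizes already seen, the next new one arrives after an expected 32/(32-k) capsules.
Sum over k = 0,...,9: E = 32/32 + 32/31 + 32/30 + ... + 32/24 + 32/23 = 11.766.

11.77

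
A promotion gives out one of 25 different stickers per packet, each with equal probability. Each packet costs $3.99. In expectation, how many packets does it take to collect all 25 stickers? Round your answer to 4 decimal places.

95.3990

After k distinct stickers have appeared, the next packet gives a new one with probability (25-k)/25, so the expected wait for the (k+1)-th is 25/(25-k).
E[T] = 25/25 + 25/24 + 25/23 + ... + 25/2 + 25/1 = 25·H_{25}.
H_{25} = 3.81596, so E[T] = 95.39895.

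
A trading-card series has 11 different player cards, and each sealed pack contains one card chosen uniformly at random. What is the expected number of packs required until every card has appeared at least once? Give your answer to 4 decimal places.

33.2187

Split into phases: going from k distinct to k+1 distinct takes on average 11/(11-k) packs.
E[T] = 11/11 + 11/10 + 11/9 + ... + 11/2 + 11/1 = 11·H_{11}.
H_{11} = 3.01988, so E[T] = 33.21865.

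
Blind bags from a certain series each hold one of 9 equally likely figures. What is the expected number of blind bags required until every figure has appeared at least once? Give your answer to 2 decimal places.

25.46

Split into phases: going from k distinct to k+1 distinct takes on average 9/(9-k) blind bags.
E[T] = 9/9 + 9/8 + 9/7 + ... + 9/2 + 9/1 = 9·H_{9}.
H_{9} = 2.829, so E[T] = 25.461.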